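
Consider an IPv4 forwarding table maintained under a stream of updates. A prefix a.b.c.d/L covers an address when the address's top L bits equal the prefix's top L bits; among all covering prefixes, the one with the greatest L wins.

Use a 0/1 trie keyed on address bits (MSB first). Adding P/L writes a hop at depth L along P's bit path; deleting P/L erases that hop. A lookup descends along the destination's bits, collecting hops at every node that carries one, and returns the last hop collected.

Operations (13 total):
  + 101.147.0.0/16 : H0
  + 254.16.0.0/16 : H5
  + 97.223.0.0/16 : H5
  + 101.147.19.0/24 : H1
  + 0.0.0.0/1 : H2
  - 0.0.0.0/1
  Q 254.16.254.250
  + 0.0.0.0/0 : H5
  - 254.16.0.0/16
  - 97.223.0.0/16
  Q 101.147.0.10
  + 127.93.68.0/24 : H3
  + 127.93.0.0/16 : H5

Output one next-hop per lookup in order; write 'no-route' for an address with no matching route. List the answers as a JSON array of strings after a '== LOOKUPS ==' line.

Apply in order:
  + 101.147.0.0/16 (H0) depth=16
  + 254.16.0.0/16 (H5) depth=16
  + 97.223.0.0/16 (H5) depth=16
  + 101.147.19.0/24 (H1) depth=24
  + 0.0.0.0/1 (H2) depth=1
  del 0.0.0.0/1 (clear depth 1)
  lookup 254.16.254.250: bits 1111111000010000 walk d0:-→d1:-→d2:-→d3:-→d4:-→d5:-→d6:-→d7:-→d8:-→d9:-→d10:-→d11:-→d12:-→d13:-→d14:-→d15:-→d16:H5 -> H5
  + 0.0.0.0/0 (H5) depth=0
  del 254.16.0.0/16 (clear depth 16)
  del 97.223.0.0/16 (clear depth 16)
  lookup 101.147.0.10: bits 0110010110010011000 walk d0:H5→d1:-→d2:-→d3:-→d4:-→d5:-→d6:-→d7:-→d8:-→d9:-→d10:-→d11:-→d12:-→d13:-→d14:-→d15:-→d16:H0→d17:-→d18:-→d19:- -> H0
  + 127.93.68.0/24 (H3) depth=24
  + 127.93.0.0/16 (H5) depth=16

== LOOKUPS ==
["H5","H0"]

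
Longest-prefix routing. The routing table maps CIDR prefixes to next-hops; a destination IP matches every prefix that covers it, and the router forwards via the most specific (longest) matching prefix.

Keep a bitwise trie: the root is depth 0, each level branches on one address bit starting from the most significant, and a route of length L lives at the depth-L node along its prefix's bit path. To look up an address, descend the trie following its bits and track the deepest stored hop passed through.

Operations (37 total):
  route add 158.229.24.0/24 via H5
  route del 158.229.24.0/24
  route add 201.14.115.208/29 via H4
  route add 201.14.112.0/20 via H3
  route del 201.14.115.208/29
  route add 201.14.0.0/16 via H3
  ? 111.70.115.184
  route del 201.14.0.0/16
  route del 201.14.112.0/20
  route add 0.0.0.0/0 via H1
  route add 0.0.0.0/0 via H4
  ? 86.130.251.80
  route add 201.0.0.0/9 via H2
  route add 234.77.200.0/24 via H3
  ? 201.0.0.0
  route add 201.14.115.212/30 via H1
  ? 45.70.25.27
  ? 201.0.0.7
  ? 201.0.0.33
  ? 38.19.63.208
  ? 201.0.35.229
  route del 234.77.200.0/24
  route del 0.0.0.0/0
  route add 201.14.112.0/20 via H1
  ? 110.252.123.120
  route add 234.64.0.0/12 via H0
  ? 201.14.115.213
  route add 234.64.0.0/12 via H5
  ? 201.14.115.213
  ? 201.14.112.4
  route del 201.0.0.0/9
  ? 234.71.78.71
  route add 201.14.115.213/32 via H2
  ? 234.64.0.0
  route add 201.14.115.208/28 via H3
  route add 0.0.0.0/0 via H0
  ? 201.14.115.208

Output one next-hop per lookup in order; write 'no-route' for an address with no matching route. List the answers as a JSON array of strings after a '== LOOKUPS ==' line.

Apply in order:
  add 158.229.24.0/24 -> H5 at depth 24
  - 158.229.24.0/24 clear@24
  add 201.14.115.208/29 -> H4 at depth 29
  add 201.14.112.0/20 -> H3 at depth 20
  - 201.14.115.208/29 clear@29
  add 201.14.0.0/16 -> H3 at depth 16
  ? 111.70.115.184  path d0:-  best=no-route
  - 201.14.0.0/16 clear@16
  - 201.14.112.0/20 clear@20
  add 0.0.0.0/0 -> H1 at depth 0
  add 0.0.0.0/0 -> H4 at depth 0
  ? 86.130.251.80  path d0:H4  best=H4
  add 201.0.0.0/9 -> H2 at depth 9
  add 234.77.200.0/24 -> H3 at depth 24
  ? 201.0.0.0  path d0:H4→d1:-→d2:-→d3:-→d4:-→d5:-→d6:-→d7:-→d8:-→d9:H2→d10:-→d11:-→d12:-  best=H2
  add 201.14.115.212/30 -> H1 at depth 30
  ? 45.70.25.27  path d0:H4  best=H4
  ? 201.0.0.7  path d0:H4→d1:-→d2:-→d3:-→d4:-→d5:-→d6:-→d7:-→d8:-→d9:H2→d10:-→d11:-→d12:-  best=H2
  ? 201.0.0.33  path d0:H4→d1:-→d2:-→d3:-→d4:-→d5:-→d6:-→d7:-→d8:-→d9:H2→d10:-→d11:-→d12:-  best=H2
  ? 38.19.63.208  path d0:H4  best=H4
  ? 201.0.35.229  path d0:H4→d1:-→d2:-→d3:-→d4:-→d5:-→d6:-→d7:-→d8:-→d9:H2→d10:-→d11:-→d12:-  best=H2
  - 234.77.200.0/24 clear@24
  - 0.0.0.0/0 clear@0
  add 201.14.112.0/20 -> H1 at depth 20
  ? 110.252.123.120  path d0:-  best=no-route
  add 234.64.0.0/12 -> H0 at depth 12
  ? 201.14.115.213  path d0:-→d1:-→d2:-→d3:-→d4:-→d5:-→d6:-→d7:-→d8:-→d9:H2→d10:-→d11:-→d12:-→d13:-→d14:-→d15:-→d16:-→d17:-→d18:-→d19:-→d20:H1→d21:-→d22:-→d23:-→d24:-→d25:-→d26:-→d27:-→d28:-→d29:-→d30:H1  best=H1
  add 234.64.0.0/12 -> H5 at depth 12
  ? 201.14.115.213  path d0:-→d1:-→d2:-→d3:-→d4:-→d5:-→d6:-→d7:-→d8:-→d9:H2→d10:-→d11:-→d12:-→d13:-→d14:-→d15:-→d16:-→d17:-→d18:-→d19:-→d20:H1→d21:-→d22:-→d23:-→d24:-→d25:-→d26:-→d27:-→d28:-→d29:-→d30:H1  best=H1
  ? 201.14.112.4  path d0:-→d1:-→d2:-→d3:-→d4:-→d5:-→d6:-→d7:-→d8:-→d9:H2→d10:-→d11:-→d12:-→d13:-→d14:-→d15:-→d16:-→d17:-→d18:-→d19:-→d20:H1→d21:-→d22:-  best=H1
  - 201.0.0.0/9 clear@9
  ? 234.71.78.71  path d0:-→d1:-→d2:-→d3:-→d4:-→d5:-→d6:-→d7:-→d8:-→d9:-→d10:-→d11:-→d12:H5  best=H5
  add 201.14.115.213/32 -> H2 at depth 32
  ? 234.64.0.0  path d0:-→d1:-→d2:-→d3:-→d4:-→d5:-→d6:-→d7:-→d8:-→d9:-→d10:-→d11:-→d12:H5  best=H5
  add 201.14.115.208/28 -> H3 at depth 28
  add 0.0.0.0/0 -> H0 at depth 0
  ? 201.14.115.208  path d0:H0→d1:-→d2:-→d3:-→d4:-→d5:-→d6:-→d7:-→d8:-→d9:-→d10:-→d11:-→d12:-→d13:-→d14:-→d15:-→d16:-→d17:-→d18:-→d19:-→d20:H1→d21:-→d22:-→d23:-→d24:-→d25:-→d26:-→d27:-→d28:H3→d29:-  best=H3

== LOOKUPS ==
["no-route","H4","H2","H4","H2","H2","H4","H2","no-route","H1","H1","H1","H5","H5","H3"]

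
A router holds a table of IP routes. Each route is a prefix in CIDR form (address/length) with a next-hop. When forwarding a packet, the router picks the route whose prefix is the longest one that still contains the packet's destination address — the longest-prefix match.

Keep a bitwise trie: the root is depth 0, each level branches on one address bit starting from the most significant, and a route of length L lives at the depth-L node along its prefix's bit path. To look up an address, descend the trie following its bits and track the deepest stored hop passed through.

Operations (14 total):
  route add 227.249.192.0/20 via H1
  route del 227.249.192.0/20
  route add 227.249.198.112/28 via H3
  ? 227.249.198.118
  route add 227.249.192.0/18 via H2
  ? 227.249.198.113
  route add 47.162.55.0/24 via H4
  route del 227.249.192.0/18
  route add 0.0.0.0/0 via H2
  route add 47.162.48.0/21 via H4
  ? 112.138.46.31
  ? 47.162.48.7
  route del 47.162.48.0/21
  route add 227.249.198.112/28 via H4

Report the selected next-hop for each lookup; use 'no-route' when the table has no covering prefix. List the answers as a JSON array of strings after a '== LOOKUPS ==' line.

Apply in order:
  + 227.249.192.0/20 (H1) depth=20
  - 227.249.192.0/20 clear@20
  + 227.249.198.112/28 (H3) depth=28
  Q 227.249.198.118: descend 1110001111111001110001100111 ; hops seen [H3] ; pick H3
  + 227.249.192.0/18 (H2) depth=18
  Q 227.249.198.113: descend 1110001111111001110001100111 ; hops seen [H2,H3] ; pick H3
  + 47.162.55.0/24 (H4) depth=24
  - 227.249.192.0/18 clear@18
  + 0.0.0.0/0 (H2) depth=0
  + 47.162.48.0/21 (H4) depth=21
  Q 112.138.46.31: descend 0 ; hops seen [H2] ; pick H2
  Q 47.162.48.7: descend 001011111010001000110 ; hops seen [H2,H4] ; pick H4
  - 47.162.48.0/21 clear@21
  + 227.249.198.112/28 (H4) depth=28

== LOOKUPS ==
["H3","H3","H2","H4"]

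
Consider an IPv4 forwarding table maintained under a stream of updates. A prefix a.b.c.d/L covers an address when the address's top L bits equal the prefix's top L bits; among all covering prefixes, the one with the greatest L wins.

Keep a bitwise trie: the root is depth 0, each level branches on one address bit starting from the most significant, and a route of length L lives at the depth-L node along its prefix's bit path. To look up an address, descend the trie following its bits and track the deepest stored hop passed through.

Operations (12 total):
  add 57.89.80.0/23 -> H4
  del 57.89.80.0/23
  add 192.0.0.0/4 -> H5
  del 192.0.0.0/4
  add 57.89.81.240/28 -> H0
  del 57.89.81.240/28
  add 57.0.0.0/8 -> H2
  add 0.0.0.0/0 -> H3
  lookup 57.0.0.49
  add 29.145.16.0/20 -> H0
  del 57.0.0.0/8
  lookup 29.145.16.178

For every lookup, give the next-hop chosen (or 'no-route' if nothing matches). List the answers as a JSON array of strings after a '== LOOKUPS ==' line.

Process each operation:
  add 57.89.80.0/23 -> H4 at depth 23
  - 57.89.80.0/23 clear@23
  add 192.0.0.0/4 -> H5 at depth 4
  - 192.0.0.0/4 clear@4
  add 57.89.81.240/28 -> H0 at depth 28
  - 57.89.81.240/28 clear@28
  add 57.0.0.0/8 -> H2 at depth 8
  add 0.0.0.0/0 -> H3 at depth 0
  Q 57.0.0.49: descend 001110010 ; hops seen [H3,H2] ; pick H2
  add 29.145.16.0/20 -> H0 at depth 20
  - 57.0.0.0/8 clear@8
  Q 29.145.16.178: descend 00011101100100010001 ; hops seen [H3,H0] ; pick H0

== LOOKUPS ==
["H2","H0"]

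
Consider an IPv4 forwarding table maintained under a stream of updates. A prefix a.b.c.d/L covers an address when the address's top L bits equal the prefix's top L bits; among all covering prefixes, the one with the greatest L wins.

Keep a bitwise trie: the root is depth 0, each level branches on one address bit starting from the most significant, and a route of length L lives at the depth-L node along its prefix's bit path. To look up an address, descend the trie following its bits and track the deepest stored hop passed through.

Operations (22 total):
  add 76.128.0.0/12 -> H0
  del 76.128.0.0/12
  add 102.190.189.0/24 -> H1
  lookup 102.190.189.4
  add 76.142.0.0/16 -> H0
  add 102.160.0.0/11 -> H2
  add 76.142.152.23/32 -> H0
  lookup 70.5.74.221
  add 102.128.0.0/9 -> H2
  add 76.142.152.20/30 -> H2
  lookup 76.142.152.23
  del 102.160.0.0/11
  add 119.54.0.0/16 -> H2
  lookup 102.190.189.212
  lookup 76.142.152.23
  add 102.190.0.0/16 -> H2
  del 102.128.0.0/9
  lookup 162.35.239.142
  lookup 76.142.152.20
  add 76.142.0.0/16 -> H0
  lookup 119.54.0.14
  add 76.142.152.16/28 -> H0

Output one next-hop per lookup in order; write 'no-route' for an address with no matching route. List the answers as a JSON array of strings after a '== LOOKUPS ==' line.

Apply in order:
  add 76.128.0.0/12 -> H0 at depth 12
  - 76.128.0.0/12 clear@12
  add 102.190.189.0/24 -> H1 at depth 24
  ? 102.190.189.4  path d0:-→d1:-→d2:-→d3:-→d4:-→d5:-→d6:-→d7:-→d8:-→d9:-→d10:-→d11:-→d12:-→d13:-→d14:-→d15:-→d16:-→d17:-→d18:-→d19:-→d20:-→d21:-→d22:-→d23:-→d24:H1  best=H1
  add 76.142.0.0/16 -> H0 at depth 16
  add 102.160.0.0/11 -> H2 at depth 11
  add 76.142.152.23/32 -> H0 at depth 32
  ? 70.5.74.221  path d0:-→d1:-→d2:-→d3:-→d4:-  best=no-route
  add 102.128.0.0/9 -> H2 at depth 9
  add 76.142.152.20/30 -> H2 at depth 30
  ? 76.142.152.23  path d0:-→d1:-→d2:-→d3:-→d4:-→d5:-→d6:-→d7:-→d8:-→d9:-→d10:-→d11:-→d12:-→d13:-→d14:-→d15:-→d16:H0→d17:-→d18:-→d19:-→d20:-→d21:-→d22:-→d23:-→d24:-→d25:-→d26:-→d27:-→d28:-→d29:-→d30:H2→d31:-→d32:H0  best=H0
  - 102.160.0.0/11 clear@11
  add 119.54.0.0/16 -> H2 at depth 16
  ? 102.190.189.212  path d0:-→d1:-→d2:-→d3:-→d4:-→d5:-→d6:-→d7:-→d8:-→d9:H2→d10:-→d11:-→d12:-→d13:-→d14:-→d15:-→d16:-→d17:-→d18:-→d19:-→d20:-→d21:-→d22:-→d23:-→d24:H1  best=H1
  ? 76.142.152.23  path d0:-→d1:-→d2:-→d3:-→d4:-→d5:-→d6:-→d7:-→d8:-→d9:-→d10:-→d11:-→d12:-→d13:-→d14:-→d15:-→d16:H0→d17:-→d18:-→d19:-→d20:-→d21:-→d22:-→d23:-→d24:-→d25:-→d26:-→d27:-→d28:-→d29:-→d30:H2→d31:-→d32:H0  best=H0
  add 102.190.0.0/16 -> H2 at depth 16
  - 102.128.0.0/9 clear@9
  ? 162.35.239.142  path d0:-  best=no-route
  ? 76.142.152.20  path d0:-→d1:-→d2:-→d3:-→d4:-→d5:-→d6:-→d7:-→d8:-→d9:-→d10:-→d11:-→d12:-→d13:-→d14:-→d15:-→d16:H0→d17:-→d18:-→d19:-→d20:-→d21:-→d22:-→d23:-→d24:-→d25:-→d26:-→d27:-→d28:-→d29:-→d30:H2  best=H2
  add 76.142.0.0/16 -> H0 at depth 16
  ? 119.54.0.14  path d0:-→d1:-→d2:-→d3:-→d4:-→d5:-→d6:-→d7:-→d8:-→d9:-→d10:-→d11:-→d12:-→d13:-→d14:-→d15:-→d16:H2  best=H2
  add 76.142.152.16/28 -> H0 at depth 28

== LOOKUPS ==
["H1","no-route","H0","H1","H0","no-route","H2","H2"]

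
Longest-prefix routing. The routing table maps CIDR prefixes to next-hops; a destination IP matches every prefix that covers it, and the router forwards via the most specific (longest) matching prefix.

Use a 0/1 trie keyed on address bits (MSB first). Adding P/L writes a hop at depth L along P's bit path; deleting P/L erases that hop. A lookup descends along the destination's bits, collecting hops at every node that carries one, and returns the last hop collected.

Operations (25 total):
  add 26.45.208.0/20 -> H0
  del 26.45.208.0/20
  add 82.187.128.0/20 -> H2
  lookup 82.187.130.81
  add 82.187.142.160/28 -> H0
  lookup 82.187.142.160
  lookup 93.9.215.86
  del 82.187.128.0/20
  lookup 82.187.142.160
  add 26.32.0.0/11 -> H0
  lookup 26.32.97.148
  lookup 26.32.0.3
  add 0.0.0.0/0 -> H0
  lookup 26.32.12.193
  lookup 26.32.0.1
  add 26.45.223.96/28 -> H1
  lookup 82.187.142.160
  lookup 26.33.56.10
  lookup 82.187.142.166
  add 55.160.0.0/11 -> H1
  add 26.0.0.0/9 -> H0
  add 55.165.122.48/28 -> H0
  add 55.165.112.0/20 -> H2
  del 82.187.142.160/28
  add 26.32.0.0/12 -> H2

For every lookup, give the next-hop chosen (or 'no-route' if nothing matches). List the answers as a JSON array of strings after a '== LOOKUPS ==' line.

Trace:
  add 26.45.208.0/20 -> H0 at depth 20
  del 26.45.208.0/20 (clear depth 20)
  add 82.187.128.0/20 -> H2 at depth 20
  Q 82.187.130.81: descend 01010010101110111000 ; hops seen [H2] ; pick H2
  add 82.187.142.160/28 -> H0 at depth 28
  Q 82.187.142.160: descend 0101001010111011100011101010 ; hops seen [H2,H0] ; pick H0
  Q 93.9.215.86: descend 0101 ; hops seen [∅] ; pick no-route
  del 82.187.128.0/20 (clear depth 20)
  Q 82.187.142.160: descend 0101001010111011100011101010 ; hops seen [H0] ; pick H0
  add 26.32.0.0/11 -> H0 at depth 11
  Q 26.32.97.148: descend 000110100010 ; hops seen [H0] ; pick H0
  Q 26.32.0.3: descend 000110100010 ; hops seen [H0] ; pick H0
  add 0.0.0.0/0 -> H0 at depth 0
  Q 26.32.12.193: descend 000110100010 ; hops seen [H0,H0] ; pick H0
  Q 26.32.0.1: descend 000110100010 ; hops seen [H0,H0] ; pick H0
  add 26.45.223.96/28 -> H1 at depth 28
  Q 82.187.142.160: descend 0101001010111011100011101010 ; hops seen [H0,H0] ; pick H0
  Q 26.33.56.10: descend 000110100010 ; hops seen [H0,H0] ; pick H0
  Q 82.187.142.166: descend 0101001010111011100011101010 ; hops seen [H0,H0] ; pick H0
  add 55.160.0.0/11 -> H1 at depth 11
  add 26.0.0.0/9 -> H0 at depth 9
  add 55.165.122.48/28 -> H0 at depth 28
  add 55.165.112.0/20 -> H2 at depth 20
  del 82.187.142.160/28 (clear depth 28)
  add 26.32.0.0/12 -> H2 at depth 12

== LOOKUPS ==
["H2","H0","no-route","H0","H0","H0","H0","H0","H0","H0","H0"]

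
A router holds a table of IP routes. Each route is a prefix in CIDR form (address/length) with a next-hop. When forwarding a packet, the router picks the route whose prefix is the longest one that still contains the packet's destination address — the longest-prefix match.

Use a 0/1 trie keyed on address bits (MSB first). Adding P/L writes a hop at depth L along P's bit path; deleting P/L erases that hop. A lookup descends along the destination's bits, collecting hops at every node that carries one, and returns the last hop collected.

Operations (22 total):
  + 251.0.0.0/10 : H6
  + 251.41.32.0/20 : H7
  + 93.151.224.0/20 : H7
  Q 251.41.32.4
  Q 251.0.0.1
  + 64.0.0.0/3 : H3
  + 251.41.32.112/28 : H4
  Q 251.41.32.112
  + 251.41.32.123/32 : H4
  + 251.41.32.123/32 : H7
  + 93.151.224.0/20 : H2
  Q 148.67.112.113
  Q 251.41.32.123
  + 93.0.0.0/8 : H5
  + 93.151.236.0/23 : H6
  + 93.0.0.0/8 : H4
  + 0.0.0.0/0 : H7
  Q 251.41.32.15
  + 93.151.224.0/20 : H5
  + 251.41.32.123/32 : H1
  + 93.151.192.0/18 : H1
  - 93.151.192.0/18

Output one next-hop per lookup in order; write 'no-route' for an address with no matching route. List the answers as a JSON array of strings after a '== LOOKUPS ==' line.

Trace:
  add 251.0.0.0/10 -> H6 at depth 10
  add 251.41.32.0/20 -> H7 at depth 20
  add 93.151.224.0/20 -> H7 at depth 20
  lookup 251.41.32.4: bits 11111011001010010010 walk d0:-→d1:-→d2:-→d3:-→d4:-→d5:-→d6:-→d7:-→d8:-→d9:-→d10:H6→d11:-→d12:-→d13:-→d14:-→d15:-→d16:-→d17:-→d18:-→d19:-→d20:H7 -> H7
  lookup 251.0.0.1: bits 1111101100 walk d0:-→d1:-→d2:-→d3:-→d4:-→d5:-→d6:-→d7:-→d8:-→d9:-→d10:H6 -> H6
  add 64.0.0.0/3 -> H3 at depth 3
  add 251.41.32.112/28 -> H4 at depth 28
  lookup 251.41.32.112: bits 1111101100101001001000000111 walk d0:-→d1:-→d2:-→d3:-→d4:-→d5:-→d6:-→d7:-→d8:-→d9:-→d10:H6→d11:-→d12:-→d13:-→d14:-→d15:-→d16:-→d17:-→d18:-→d19:-→d20:H7→d21:-→d22:-→d23:-→d24:-→d25:-→d26:-→d27:-→d28:H4 -> H4
  add 251.41.32.123/32 -> H4 at depth 32
  add 251.41.32.123/32 -> H7 at depth 32
  add 93.151.224.0/20 -> H2 at depth 20
  lookup 148.67.112.113: bits 1 walk d0:-→d1:- -> no-route
  lookup 251.41.32.123: bits 11111011001010010010000001111011 walk d0:-→d1:-→d2:-→d3:-→d4:-→d5:-→d6:-→d7:-→d8:-→d9:-→d10:H6→d11:-→d12:-→d13:-→d14:-→d15:-→d16:-→d17:-→d18:-→d19:-→d20:H7→d21:-→d22:-→d23:-→d24:-→d25:-→d26:-→d27:-→d28:H4→d29:-→d30:-→d31:-→d32:H7 -> H7
  add 93.0.0.0/8 -> H5 at depth 8
  add 93.151.236.0/23 -> H6 at depth 23
  add 93.0.0.0/8 -> H4 at depth 8
  add 0.0.0.0/0 -> H7 at depth 0
  lookup 251.41.32.15: bits 1111101100101001001000000 walk d0:H7→d1:-→d2:-→d3:-→d4:-→d5:-→d6:-→d7:-→d8:-→d9:-→d10:H6→d11:-→d12:-→d13:-→d14:-→d15:-→d16:-→d17:-→d18:-→d19:-→d20:H7→d21:-→d22:-→d23:-→d24:-→d25:- -> H7
  add 93.151.224.0/20 -> H5 at depth 20
  add 251.41.32.123/32 -> H1 at depth 32
  add 93.151.192.0/18 -> H1 at depth 18
  - 93.151.192.0/18 clear@18

== LOOKUPS ==
["H7","H6","H4","no-route","H7","H7"]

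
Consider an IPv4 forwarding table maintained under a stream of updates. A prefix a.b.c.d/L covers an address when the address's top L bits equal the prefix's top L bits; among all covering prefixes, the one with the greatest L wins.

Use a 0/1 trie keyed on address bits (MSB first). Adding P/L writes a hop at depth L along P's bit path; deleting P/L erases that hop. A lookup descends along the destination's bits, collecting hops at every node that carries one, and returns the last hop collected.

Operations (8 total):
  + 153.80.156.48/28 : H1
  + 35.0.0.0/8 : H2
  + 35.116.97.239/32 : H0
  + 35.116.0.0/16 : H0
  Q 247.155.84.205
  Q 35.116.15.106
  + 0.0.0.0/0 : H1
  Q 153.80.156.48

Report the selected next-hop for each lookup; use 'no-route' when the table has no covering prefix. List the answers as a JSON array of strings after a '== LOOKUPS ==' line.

Apply in order:
  add 153.80.156.48/28 -> H1 at depth 28
  add 35.0.0.0/8 -> H2 at depth 8
  add 35.116.97.239/32 -> H0 at depth 32
  add 35.116.0.0/16 -> H0 at depth 16
  lookup 247.155.84.205: bits 1 walk d0:-→d1:- -> no-route
  lookup 35.116.15.106: bits 00100011011101000 walk d0:-→d1:-→d2:-→d3:-→d4:-→d5:-→d6:-→d7:-→d8:H2→d9:-→d10:-→d11:-→d12:-→d13:-→d14:-→d15:-→d16:H0→d17:- -> H0
  add 0.0.0.0/0 -> H1 at depth 0
  lookup 153.80.156.48: bits 1001100101010000100111000011 walk d0:H1→d1:-→d2:-→d3:-→d4:-→d5:-→d6:-→d7:-→d8:-→d9:-→d10:-→d11:-→d12:-→d13:-→d14:-→d15:-→d16:-→d17:-→d18:-→d19:-→d20:-→d21:-→d22:-→d23:-→d24:-→d25:-→d26:-→d27:-→d28:H1 -> H1

== LOOKUPS ==
["no-route","H0","H1"]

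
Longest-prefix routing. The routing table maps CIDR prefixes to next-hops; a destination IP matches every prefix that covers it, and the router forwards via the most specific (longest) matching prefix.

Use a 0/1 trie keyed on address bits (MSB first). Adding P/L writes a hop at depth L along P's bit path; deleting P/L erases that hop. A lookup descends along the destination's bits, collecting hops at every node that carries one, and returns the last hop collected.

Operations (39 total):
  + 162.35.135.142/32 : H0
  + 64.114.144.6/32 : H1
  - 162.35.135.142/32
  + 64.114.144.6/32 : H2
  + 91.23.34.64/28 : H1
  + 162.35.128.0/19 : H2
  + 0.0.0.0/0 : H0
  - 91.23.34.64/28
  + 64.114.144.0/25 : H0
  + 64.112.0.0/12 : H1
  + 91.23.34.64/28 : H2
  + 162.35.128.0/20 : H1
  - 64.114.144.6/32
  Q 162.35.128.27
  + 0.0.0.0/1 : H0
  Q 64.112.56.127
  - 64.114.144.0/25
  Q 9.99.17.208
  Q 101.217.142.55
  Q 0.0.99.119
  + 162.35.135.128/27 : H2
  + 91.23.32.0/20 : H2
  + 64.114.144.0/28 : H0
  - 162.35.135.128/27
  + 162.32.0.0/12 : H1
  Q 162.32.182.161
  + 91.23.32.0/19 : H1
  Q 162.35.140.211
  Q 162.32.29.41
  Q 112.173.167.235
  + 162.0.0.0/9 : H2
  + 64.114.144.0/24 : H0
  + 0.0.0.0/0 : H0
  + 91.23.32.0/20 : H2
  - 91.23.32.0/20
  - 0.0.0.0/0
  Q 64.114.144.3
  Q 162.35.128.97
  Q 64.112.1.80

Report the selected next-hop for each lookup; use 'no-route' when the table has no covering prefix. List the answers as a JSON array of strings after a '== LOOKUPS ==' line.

Process each operation:
  add 162.35.135.142/32 -> H0 at depth 32
  add 64.114.144.6/32 -> H1 at depth 32
  - 162.35.135.142/32 clear@32
  add 64.114.144.6/32 -> H2 at depth 32
  add 91.23.34.64/28 -> H1 at depth 28
  add 162.35.128.0/19 -> H2 at depth 19
  add 0.0.0.0/0 -> H0 at depth 0
  - 91.23.34.64/28 clear@28
  add 64.114.144.0/25 -> H0 at depth 25
  add 64.112.0.0/12 -> H1 at depth 12
  add 91.23.34.64/28 -> H2 at depth 28
  add 162.35.128.0/20 -> H1 at depth 20
  - 64.114.144.6/32 clear@32
  Q 162.35.128.27: descend 101000100010001110000 ; hops seen [H0,H2,H1] ; pick H1
  add 0.0.0.0/1 -> H0 at depth 1
  Q 64.112.56.127: descend 01000000011100 ; hops seen [H0,H0,H1] ; pick H1
  - 64.114.144.0/25 clear@25
  Q 9.99.17.208: descend 0 ; hops seen [H0,H0] ; pick H0
  Q 101.217.142.55: descend 01 ; hops seen [H0,H0] ; pick H0
  Q 0.0.99.119: descend 0 ; hops seen [H0,H0] ; pick H0
  add 162.35.135.128/27 -> H2 at depth 27
  add 91.23.32.0/20 -> H2 at depth 20
  add 64.114.144.0/28 -> H0 at depth 28
  - 162.35.135.128/27 clear@27
  add 162.32.0.0/12 -> H1 at depth 12
  Q 162.32.182.161: descend 10100010001000 ; hops seen [H0,H1] ; pick H1
  add 91.23.32.0/19 -> H1 at depth 19
  Q 162.35.140.211: descend 10100010001000111000 ; hops seen [H0,H1,H2,H1] ; pick H1
  Q 162.32.29.41: descend 10100010001000 ; hops seen [H0,H1] ; pick H1
  Q 112.173.167.235: descend 01 ; hops seen [H0,H0] ; pick H0
  add 162.0.0.0/9 -> H2 at depth 9
  add 64.114.144.0/24 -> H0 at depth 24
  add 0.0.0.0/0 -> H0 at depth 0
  add 91.23.32.0/20 -> H2 at depth 20
  - 91.23.32.0/20 clear@20
  - 0.0.0.0/0 clear@0
  Q 64.114.144.3: descend 01000000011100101001000000000 ; hops seen [H0,H1,H0,H0] ; pick H0
  Q 162.35.128.97: descend 101000100010001110000 ; hops seen [H2,H1,H2,H1] ; pick H1
  Q 64.112.1.80: descend 01000000011100 ; hops seen [H0,H1] ; pick H1

== LOOKUPS ==
["H1","H1","H0","H0","H0","H1","H1","H1","H0","H0","H1","H1"]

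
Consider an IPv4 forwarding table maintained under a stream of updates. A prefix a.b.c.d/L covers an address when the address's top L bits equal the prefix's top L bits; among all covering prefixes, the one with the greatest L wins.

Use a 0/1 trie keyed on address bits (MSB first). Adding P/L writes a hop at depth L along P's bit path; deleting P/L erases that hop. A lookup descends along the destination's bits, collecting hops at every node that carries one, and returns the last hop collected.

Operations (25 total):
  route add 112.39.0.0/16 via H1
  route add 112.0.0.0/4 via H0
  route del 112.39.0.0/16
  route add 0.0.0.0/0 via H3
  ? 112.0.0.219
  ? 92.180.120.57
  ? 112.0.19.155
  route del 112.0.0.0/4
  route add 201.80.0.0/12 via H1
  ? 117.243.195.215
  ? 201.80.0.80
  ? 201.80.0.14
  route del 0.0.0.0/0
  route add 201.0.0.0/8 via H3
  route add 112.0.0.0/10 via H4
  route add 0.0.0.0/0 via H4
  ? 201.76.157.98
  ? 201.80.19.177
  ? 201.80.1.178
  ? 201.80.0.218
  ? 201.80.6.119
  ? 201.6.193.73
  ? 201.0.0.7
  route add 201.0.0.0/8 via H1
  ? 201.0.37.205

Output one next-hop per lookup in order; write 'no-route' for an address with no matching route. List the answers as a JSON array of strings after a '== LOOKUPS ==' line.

Apply in order:
  add 112.39.0.0/16 -> H1 at depth 16
  add 112.0.0.0/4 -> H0 at depth 4
  - 112.39.0.0/16 clear@16
  add 0.0.0.0/0 -> H3 at depth 0
  lookup 112.0.0.219: bits 0111000000 walk d0:H3→d1:-→d2:-→d3:-→d4:H0→d5:-→d6:-→d7:-→d8:-→d9:-→d10:- -> H0
  lookup 92.180.120.57: bits 01 walk d0:H3→d1:-→d2:- -> H3
  lookup 112.0.19.155: bits 0111000000 walk d0:H3→d1:-→d2:-→d3:-→d4:H0→d5:-→d6:-→d7:-→d8:-→d9:-→d10:- -> H0
  - 112.0.0.0/4 clear@4
  add 201.80.0.0/12 -> H1 at depth 12
  lookup 117.243.195.215: bits 01110 walk d0:H3→d1:-→d2:-→d3:-→d4:-→d5:- -> H3
  lookup 201.80.0.80: bits 110010010101 walk d0:H3→d1:-→d2:-→d3:-→d4:-→d5:-→d6:-→d7:-→d8:-→d9:-→d10:-→d11:-→d12:H1 -> H1
  lookup 201.80.0.14: bits 110010010101 walk d0:H3→d1:-→d2:-→d3:-→d4:-→d5:-→d6:-→d7:-→d8:-→d9:-→d10:-→d11:-→d12:H1 -> H1
  - 0.0.0.0/0 clear@0
  add 201.0.0.0/8 -> H3 at depth 8
  add 112.0.0.0/10 -> H4 at depth 10
  add 0.0.0.0/0 -> H4 at depth 0
  lookup 201.76.157.98: bits 11001001010 walk d0:H4→d1:-→d2:-→d3:-→d4:-→d5:-→d6:-→d7:-→d8:H3→d9:-→d10:-→d11:- -> H3
  lookup 201.80.19.177: bits 110010010101 walk d0:H4→d1:-→d2:-→d3:-→d4:-→d5:-→d6:-→d7:-→d8:H3→d9:-→d10:-→d11:-→d12:H1 -> H1
  lookup 201.80.1.178: bits 110010010101 walk d0:H4→d1:-→d2:-→d3:-→d4:-→d5:-→d6:-→d7:-→d8:H3→d9:-→d10:-→d11:-→d12:H1 -> H1
  lookup 201.80.0.218: bits 110010010101 walk d0:H4→d1:-→d2:-→d3:-→d4:-→d5:-→d6:-→d7:-→d8:H3→d9:-→d10:-→d11:-→d12:H1 -> H1
  lookup 201.80.6.119: bits 110010010101 walk d0:H4→d1:-→d2:-→d3:-→d4:-→d5:-→d6:-→d7:-→d8:H3→d9:-→d10:-→d11:-→d12:H1 -> H1
  lookup 201.6.193.73: bits 110010010 walk d0:H4→d1:-→d2:-→d3:-→d4:-→d5:-→d6:-→d7:-→d8:H3→d9:- -> H3
  lookup 201.0.0.7: bits 110010010 walk d0:H4→d1:-→d2:-→d3:-→d4:-→d5:-→d6:-→d7:-→d8:H3→d9:- -> H3
  add 201.0.0.0/8 -> H1 at depth 8
  lookup 201.0.37.205: bits 110010010 walk d0:H4→d1:-→d2:-→d3:-→d4:-→d5:-→d6:-→d7:-→d8:H1→d9:- -> H1

== LOOKUPS ==
["H0","H3","H0","H3","H1","H1","H3","H1","H1","H1","H1","H3","H3","H1"]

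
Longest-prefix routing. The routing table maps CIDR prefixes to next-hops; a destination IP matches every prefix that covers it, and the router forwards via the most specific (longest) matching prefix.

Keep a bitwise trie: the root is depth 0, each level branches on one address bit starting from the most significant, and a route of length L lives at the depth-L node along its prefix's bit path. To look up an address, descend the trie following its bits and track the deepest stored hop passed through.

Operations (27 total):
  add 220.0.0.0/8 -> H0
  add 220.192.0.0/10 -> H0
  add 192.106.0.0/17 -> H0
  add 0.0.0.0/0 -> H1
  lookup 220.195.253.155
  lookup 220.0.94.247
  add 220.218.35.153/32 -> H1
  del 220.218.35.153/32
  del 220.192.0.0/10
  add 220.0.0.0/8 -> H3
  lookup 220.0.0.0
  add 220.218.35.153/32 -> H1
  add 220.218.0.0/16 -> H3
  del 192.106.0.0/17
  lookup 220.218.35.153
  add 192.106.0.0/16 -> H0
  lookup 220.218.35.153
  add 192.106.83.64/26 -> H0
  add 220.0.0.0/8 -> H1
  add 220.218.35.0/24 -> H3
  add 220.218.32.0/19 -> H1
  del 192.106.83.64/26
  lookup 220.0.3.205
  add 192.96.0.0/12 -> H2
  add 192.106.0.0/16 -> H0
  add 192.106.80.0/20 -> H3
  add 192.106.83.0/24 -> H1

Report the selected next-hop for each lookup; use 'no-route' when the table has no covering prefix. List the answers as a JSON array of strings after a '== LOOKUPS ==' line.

Trace:
  add 220.0.0.0/8 -> H0 at depth 8
  add 220.192.0.0/10 -> H0 at depth 10
  add 192.106.0.0/17 -> H0 at depth 17
  add 0.0.0.0/0 -> H1 at depth 0
  Q 220.195.253.155: descend 1101110011 ; hops seen [H1,H0,H0] ; pick H0
  Q 220.0.94.247: descend 11011100 ; hops seen [H1,H0] ; pick H0
  add 220.218.35.153/32 -> H1 at depth 32
  - 220.218.35.153/32 clear@32
  - 220.192.0.0/10 clear@10
  add 220.0.0.0/8 -> H3 at depth 8
  Q 220.0.0.0: descend 11011100 ; hops seen [H1,H3] ; pick H3
  add 220.218.35.153/32 -> H1 at depth 32
  add 220.218.0.0/16 -> H3 at depth 16
  - 192.106.0.0/17 clear@17
  Q 220.218.35.153: descend 11011100110110100010001110011001 ; hops seen [H1,H3,H3,H1] ; pick H1
  add 192.106.0.0/16 -> H0 at depth 16
  Q 220.218.35.153: descend 11011100110110100010001110011001 ; hops seen [H1,H3,H3,H1] ; pick H1
  add 192.106.83.64/26 -> H0 at depth 26
  add 220.0.0.0/8 -> H1 at depth 8
  add 220.218.35.0/24 -> H3 at depth 24
  add 220.218.32.0/19 -> H1 at depth 19
  - 192.106.83.64/26 clear@26
  Q 220.0.3.205: descend 11011100 ; hops seen [H1,H1] ; pick H1
  add 192.96.0.0/12 -> H2 at depth 12
  add 192.106.0.0/16 -> H0 at depth 16
  add 192.106.80.0/20 -> H3 at depth 20
  add 192.106.83.0/24 -> H1 at depth 24

== LOOKUPS ==
["H0","H0","H3","H1","H1","H1"]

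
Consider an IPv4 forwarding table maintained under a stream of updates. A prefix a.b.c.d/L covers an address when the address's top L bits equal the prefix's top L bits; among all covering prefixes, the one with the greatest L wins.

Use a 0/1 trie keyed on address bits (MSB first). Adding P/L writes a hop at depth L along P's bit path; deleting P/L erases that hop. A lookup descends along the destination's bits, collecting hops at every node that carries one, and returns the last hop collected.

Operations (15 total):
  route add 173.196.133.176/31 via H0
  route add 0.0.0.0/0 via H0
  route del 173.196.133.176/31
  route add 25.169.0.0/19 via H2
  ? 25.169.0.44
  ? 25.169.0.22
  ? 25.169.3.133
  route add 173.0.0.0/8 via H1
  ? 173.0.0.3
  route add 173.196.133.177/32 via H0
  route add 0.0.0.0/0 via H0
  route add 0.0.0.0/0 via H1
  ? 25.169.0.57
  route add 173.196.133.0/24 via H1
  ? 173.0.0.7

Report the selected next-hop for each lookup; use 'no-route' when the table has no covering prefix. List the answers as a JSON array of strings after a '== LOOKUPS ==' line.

Trace:
  + 173.196.133.176/31 (H0) depth=31
  + 0.0.0.0/0 (H0) depth=0
  del 173.196.133.176/31 (clear depth 31)
  + 25.169.0.0/19 (H2) depth=19
  lookup 25.169.0.44: bits 0001100110101001000 walk d0:H0→d1:-→d2:-→d3:-→d4:-→d5:-→d6:-→d7:-→d8:-→d9:-→d10:-→d11:-→d12:-→d13:-→d14:-→d15:-→d16:-→d17:-→d18:-→d19:H2 -> H2
  lookup 25.169.0.22: bits 0001100110101001000 walk d0:H0→d1:-→d2:-→d3:-→d4:-→d5:-→d6:-→d7:-→d8:-→d9:-→d10:-→d11:-→d12:-→d13:-→d14:-→d15:-→d16:-→d17:-→d18:-→d19:H2 -> H2
  lookup 25.169.3.133: bits 0001100110101001000 walk d0:H0→d1:-→d2:-→d3:-→d4:-→d5:-→d6:-→d7:-→d8:-→d9:-→d10:-→d11:-→d12:-→d13:-→d14:-→d15:-→d16:-→d17:-→d18:-→d19:H2 -> H2
  + 173.0.0.0/8 (H1) depth=8
  lookup 173.0.0.3: bits 10101101 walk d0:H0→d1:-→d2:-→d3:-→d4:-→d5:-→d6:-→d7:-→d8:H1 -> H1
  + 173.196.133.177/32 (H0) depth=32
  + 0.0.0.0/0 (H0) depth=0
  + 0.0.0.0/0 (H1) depth=0
  lookup 25.169.0.57: bits 0001100110101001000 walk d0:H1→d1:-→d2:-→d3:-→d4:-→d5:-→d6:-→d7:-→d8:-→d9:-→d10:-→d11:-→d12:-→d13:-→d14:-→d15:-→d16:-→d17:-→d18:-→d19:H2 -> H2
  + 173.196.133.0/24 (H1) depth=24
  lookup 173.0.0.7: bits 10101101 walk d0:H1→d1:-→d2:-→d3:-→d4:-→d5:-→d6:-→d7:-→d8:H1 -> H1

== LOOKUPS ==
["H2","H2","H2","H1","H2","H1"]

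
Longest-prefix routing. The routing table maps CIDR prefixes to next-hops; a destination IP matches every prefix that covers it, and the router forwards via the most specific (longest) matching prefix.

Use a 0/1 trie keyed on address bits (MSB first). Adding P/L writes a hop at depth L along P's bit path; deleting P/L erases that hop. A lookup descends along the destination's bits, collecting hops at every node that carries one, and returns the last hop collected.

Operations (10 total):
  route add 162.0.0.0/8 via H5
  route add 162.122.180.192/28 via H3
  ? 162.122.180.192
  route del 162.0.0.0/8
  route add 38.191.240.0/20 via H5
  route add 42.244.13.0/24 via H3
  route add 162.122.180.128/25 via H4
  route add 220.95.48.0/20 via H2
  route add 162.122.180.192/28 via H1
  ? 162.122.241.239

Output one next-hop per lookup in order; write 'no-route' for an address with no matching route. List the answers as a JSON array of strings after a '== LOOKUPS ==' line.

Apply in order:
  add 162.0.0.0/8 -> H5 at depth 8
  add 162.122.180.192/28 -> H3 at depth 28
  Q 162.122.180.192: descend 1010001001111010101101001100 ; hops seen [H5,H3] ; pick H3
  del 162.0.0.0/8 (clear depth 8)
  add 38.191.240.0/20 -> H5 at depth 20
  add 42.244.13.0/24 -> H3 at depth 24
  add 162.122.180.128/25 -> H4 at depth 25
  add 220.95.48.0/20 -> H2 at depth 20
  add 162.122.180.192/28 -> H1 at depth 28
  Q 162.122.241.239: descend 10100010011110101 ; hops seen [∅] ; pick no-route

== LOOKUPS ==
["H3","no-route"]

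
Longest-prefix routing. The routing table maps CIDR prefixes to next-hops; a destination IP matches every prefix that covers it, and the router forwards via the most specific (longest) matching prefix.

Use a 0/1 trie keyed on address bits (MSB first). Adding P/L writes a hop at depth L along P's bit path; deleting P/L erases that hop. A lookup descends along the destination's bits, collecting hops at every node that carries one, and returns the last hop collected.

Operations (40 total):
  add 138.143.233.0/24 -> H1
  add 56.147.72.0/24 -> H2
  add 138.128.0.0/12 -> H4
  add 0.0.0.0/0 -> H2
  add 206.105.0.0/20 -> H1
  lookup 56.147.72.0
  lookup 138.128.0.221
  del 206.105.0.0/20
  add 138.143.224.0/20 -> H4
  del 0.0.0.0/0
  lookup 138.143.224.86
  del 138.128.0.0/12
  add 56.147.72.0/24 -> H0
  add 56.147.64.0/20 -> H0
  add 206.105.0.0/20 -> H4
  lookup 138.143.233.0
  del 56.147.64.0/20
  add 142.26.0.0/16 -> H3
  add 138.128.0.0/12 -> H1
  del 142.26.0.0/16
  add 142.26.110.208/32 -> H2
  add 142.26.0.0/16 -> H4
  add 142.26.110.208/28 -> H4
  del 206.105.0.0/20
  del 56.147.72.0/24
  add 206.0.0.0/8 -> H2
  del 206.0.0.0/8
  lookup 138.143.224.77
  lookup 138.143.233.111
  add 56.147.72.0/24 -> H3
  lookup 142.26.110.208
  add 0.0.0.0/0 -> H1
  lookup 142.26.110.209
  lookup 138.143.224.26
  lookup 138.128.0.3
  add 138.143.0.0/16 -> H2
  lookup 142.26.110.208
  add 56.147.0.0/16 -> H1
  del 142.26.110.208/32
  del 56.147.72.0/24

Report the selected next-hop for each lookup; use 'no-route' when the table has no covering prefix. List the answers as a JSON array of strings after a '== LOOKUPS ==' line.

Trace:
  add 138.143.233.0/24 -> H1 at depth 24
  add 56.147.72.0/24 -> H2 at depth 24
  add 138.128.0.0/12 -> H4 at depth 12
  add 0.0.0.0/0 -> H2 at depth 0
  add 206.105.0.0/20 -> H1 at depth 20
  Q 56.147.72.0: descend 001110001001001101001000 ; hops seen [H2,H2] ; pick H2
  Q 138.128.0.221: descend 100010101000 ; hops seen [H2,H4] ; pick H4
  - 206.105.0.0/20 clear@20
  add 138.143.224.0/20 -> H4 at depth 20
  - 0.0.0.0/0 clear@0
  Q 138.143.224.86: descend 10001010100011111110 ; hops seen [H4,H4] ; pick H4
  - 138.128.0.0/12 clear@12
  add 56.147.72.0/24 -> H0 at depth 24
  add 56.147.64.0/20 -> H0 at depth 20
  add 206.105.0.0/20 -> H4 at depth 20
  Q 138.143.233.0: descend 100010101000111111101001 ; hops seen [H4,H1] ; pick H1
  - 56.147.64.0/20 clear@20
  add 142.26.0.0/16 -> H3 at depth 16
  add 138.128.0.0/12 -> H1 at depth 12
  - 142.26.0.0/16 clear@16
  add 142.26.110.208/32 -> H2 at depth 32
  add 142.26.0.0/16 -> H4 at depth 16
  add 142.26.110.208/28 -> H4 at depth 28
  - 206.105.0.0/20 clear@20
  - 56.147.72.0/24 clear@24
  add 206.0.0.0/8 -> H2 at depth 8
  - 206.0.0.0/8 clear@8
  Q 138.143.224.77: descend 10001010100011111110 ; hops seen [H1,H4] ; pick H4
  Q 138.143.233.111: descend 100010101000111111101001 ; hops seen [H1,H4,H1] ; pick H1
  add 56.147.72.0/24 -> H3 at depth 24
  Q 142.26.110.208: descend 10001110000110100110111011010000 ; hops seen [H4,H4,H2] ; pick H2
  add 0.0.0.0/0 -> H1 at depth 0
  Q 142.26.110.209: descend 1000111000011010011011101101000 ; hops seen [H1,H4,H4] ; pick H4
  Q 138.143.224.26: descend 10001010100011111110 ; hops seen [H1,H1,H4] ; pick H4
  Q 138.128.0.3: descend 100010101000 ; hops seen [H1,H1] ; pick H1
  add 138.143.0.0/16 -> H2 at depth 16
  Q 142.26.110.208: descend 10001110000110100110111011010000 ; hops seen [H1,H4,H4,H2] ; pick H2
  add 56.147.0.0/16 -> H1 at depth 16
  - 142.26.110.208/32 clear@32
  - 56.147.72.0/24 clear@24

== LOOKUPS ==
["H2","H4","H4","H1","H4","H1","H2","H4","H4","H1","H2"]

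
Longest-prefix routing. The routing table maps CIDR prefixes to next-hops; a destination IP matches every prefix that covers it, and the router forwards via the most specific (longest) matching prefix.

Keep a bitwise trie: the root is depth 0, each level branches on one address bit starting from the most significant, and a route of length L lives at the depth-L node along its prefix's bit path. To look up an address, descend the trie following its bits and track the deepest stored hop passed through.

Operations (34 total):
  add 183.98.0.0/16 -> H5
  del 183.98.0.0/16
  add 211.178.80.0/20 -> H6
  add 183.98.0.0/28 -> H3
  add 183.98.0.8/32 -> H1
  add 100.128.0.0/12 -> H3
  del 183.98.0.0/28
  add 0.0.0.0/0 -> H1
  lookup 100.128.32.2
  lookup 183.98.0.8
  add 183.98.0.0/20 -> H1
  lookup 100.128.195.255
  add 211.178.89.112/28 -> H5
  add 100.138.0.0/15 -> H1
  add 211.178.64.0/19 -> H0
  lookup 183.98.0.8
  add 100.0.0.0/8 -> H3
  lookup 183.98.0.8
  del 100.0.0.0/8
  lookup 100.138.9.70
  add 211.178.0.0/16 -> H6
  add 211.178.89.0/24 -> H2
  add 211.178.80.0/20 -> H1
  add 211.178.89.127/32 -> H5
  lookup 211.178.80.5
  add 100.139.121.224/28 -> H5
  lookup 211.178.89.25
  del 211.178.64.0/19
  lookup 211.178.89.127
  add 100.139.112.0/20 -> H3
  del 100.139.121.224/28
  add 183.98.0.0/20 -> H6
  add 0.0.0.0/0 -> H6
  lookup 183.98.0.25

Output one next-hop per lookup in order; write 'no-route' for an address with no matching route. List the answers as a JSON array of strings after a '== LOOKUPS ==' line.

Apply in order:
  add 183.98.0.0/16 -> H5 at depth 16
  - 183.98.0.0/16 clear@16
  add 211.178.80.0/20 -> H6 at depth 20
  add 183.98.0.0/28 -> H3 at depth 28
  add 183.98.0.8/32 -> H1 at depth 32
  add 100.128.0.0/12 -> H3 at depth 12
  - 183.98.0.0/28 clear@28
  add 0.0.0.0/0 -> H1 at depth 0
  Q 100.128.32.2: descend 011001001000 ; hops seen [H1,H3] ; pick H3
  Q 183.98.0.8: descend 10110111011000100000000000001000 ; hops seen [H1,H1] ; pick H1
  add 183.98.0.0/20 -> H1 at depth 20
  Q 100.128.195.255: descend 011001001000 ; hops seen [H1,H3] ; pick H3
  add 211.178.89.112/28 -> H5 at depth 28
  add 100.138.0.0/15 -> H1 at depth 15
  add 211.178.64.0/19 -> H0 at depth 19
  Q 183.98.0.8: descend 10110111011000100000000000001000 ; hops seen [H1,H1,H1] ; pick H1
  add 100.0.0.0/8 -> H3 at depth 8
  Q 183.98.0.8: descend 10110111011000100000000000001000 ; hops seen [H1,H1,H1] ; pick H1
  - 100.0.0.0/8 clear@8
  Q 100.138.9.70: descend 011001001000101 ; hops seen [H1,H3,H1] ; pick H1
  add 211.178.0.0/16 -> H6 at depth 16
  add 211.178.89.0/24 -> H2 at depth 24
  add 211.178.80.0/20 -> H1 at depth 20
  add 211.178.89.127/32 -> H5 at depth 32
  Q 211.178.80.5: descend 11010011101100100101 ; hops seen [H1,H6,H0,H1] ; pick H1
  add 100.139.121.224/28 -> H5 at depth 28
  Q 211.178.89.25: descend 1101001110110010010110010 ; hops seen [H1,H6,H0,H1,H2] ; pick H2
  - 211.178.64.0/19 clear@19
  Q 211.178.89.127: descend 11010011101100100101100101111111 ; hops seen [H1,H6,H1,H2,H5,H5] ; pick H5
  add 100.139.112.0/20 -> H3 at depth 20
  - 100.139.121.224/28 clear@28
  add 183.98.0.0/20 -> H6 at depth 20
  add 0.0.0.0/0 -> H6 at depth 0
  Q 183.98.0.25: descend 101101110110001000000000000 ; hops seen [H6,H6] ; pick H6

== LOOKUPS ==
["H3","H1","H3","H1","H1","H1","H1","H2","H5","H6"]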